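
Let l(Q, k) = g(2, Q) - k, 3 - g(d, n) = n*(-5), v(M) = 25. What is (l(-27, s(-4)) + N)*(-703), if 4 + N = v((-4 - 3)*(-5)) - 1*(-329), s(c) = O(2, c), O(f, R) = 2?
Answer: -151848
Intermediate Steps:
g(d, n) = 3 + 5*n (g(d, n) = 3 - n*(-5) = 3 - (-5)*n = 3 + 5*n)
s(c) = 2
l(Q, k) = 3 - k + 5*Q (l(Q, k) = (3 + 5*Q) - k = 3 - k + 5*Q)
N = 350 (N = -4 + (25 - 1*(-329)) = -4 + (25 + 329) = -4 + 354 = 350)
(l(-27, s(-4)) + N)*(-703) = ((3 - 1*2 + 5*(-27)) + 350)*(-703) = ((3 - 2 - 135) + 350)*(-703) = (-134 + 350)*(-703) = 216*(-703) = -151848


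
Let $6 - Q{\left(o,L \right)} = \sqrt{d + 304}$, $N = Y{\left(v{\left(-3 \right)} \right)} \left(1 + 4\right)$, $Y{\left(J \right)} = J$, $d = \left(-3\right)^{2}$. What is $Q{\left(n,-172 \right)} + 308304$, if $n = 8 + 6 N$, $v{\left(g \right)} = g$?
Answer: $308310 - \sqrt{313} \approx 3.0829 \cdot 10^{5}$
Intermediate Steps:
$d = 9$
$N = -15$ ($N = - 3 \left(1 + 4\right) = \left(-3\right) 5 = -15$)
$n = -82$ ($n = 8 + 6 \left(-15\right) = 8 - 90 = -82$)
$Q{\left(o,L \right)} = 6 - \sqrt{313}$ ($Q{\left(o,L \right)} = 6 - \sqrt{9 + 304} = 6 - \sqrt{313}$)
$Q{\left(n,-172 \right)} + 308304 = \left(6 - \sqrt{313}\right) + 308304 = 308310 - \sqrt{313}$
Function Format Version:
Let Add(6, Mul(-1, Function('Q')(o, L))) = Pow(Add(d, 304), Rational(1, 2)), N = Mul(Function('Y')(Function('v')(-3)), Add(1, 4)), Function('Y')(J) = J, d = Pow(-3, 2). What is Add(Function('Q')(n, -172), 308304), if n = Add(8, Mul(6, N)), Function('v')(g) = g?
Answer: Add(308310, Mul(-1, Pow(313, Rational(1, 2)))) ≈ 3.0829e+5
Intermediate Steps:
d = 9
N = -15 (N = Mul(-3, Add(1, 4)) = Mul(-3, 5) = -15)
n = -82 (n = Add(8, Mul(6, -15)) = Add(8, -90) = -82)
Function('Q')(o, L) = Add(6, Mul(-1, Pow(313, Rational(1, 2)))) (Function('Q')(o, L) = Add(6, Mul(-1, Pow(Add(9, 304), Rational(1, 2)))) = Add(6, Mul(-1, Pow(313, Rational(1, 2)))))
Add(Function('Q')(n, -172), 308304) = Add(Add(6, Mul(-1, Pow(313, Rational(1, 2)))), 308304) = Add(308310, Mul(-1, Pow(313, Rational(1, 2))))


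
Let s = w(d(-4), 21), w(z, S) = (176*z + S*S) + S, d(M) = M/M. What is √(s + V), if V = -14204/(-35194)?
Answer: 2*√49421121709/17597 ≈ 25.267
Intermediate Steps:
V = 7102/17597 (V = -14204*(-1/35194) = 7102/17597 ≈ 0.40359)
d(M) = 1
w(z, S) = S + S² + 176*z (w(z, S) = (176*z + S²) + S = (S² + 176*z) + S = S + S² + 176*z)
s = 638 (s = 21 + 21² + 176*1 = 21 + 441 + 176 = 638)
√(s + V) = √(638 + 7102/17597) = √(11233988/17597) = 2*√49421121709/17597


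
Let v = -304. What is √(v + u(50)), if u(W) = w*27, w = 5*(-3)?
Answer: I*√709 ≈ 26.627*I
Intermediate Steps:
w = -15
u(W) = -405 (u(W) = -15*27 = -405)
√(v + u(50)) = √(-304 - 405) = √(-709) = I*√709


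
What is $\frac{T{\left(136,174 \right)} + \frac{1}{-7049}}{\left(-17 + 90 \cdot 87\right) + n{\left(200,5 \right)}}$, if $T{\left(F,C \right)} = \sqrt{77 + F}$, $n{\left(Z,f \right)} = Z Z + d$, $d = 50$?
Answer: $- \frac{1}{337386287} + \frac{\sqrt{213}}{47863} \approx 0.00030492$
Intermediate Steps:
$n{\left(Z,f \right)} = 50 + Z^{2}$ ($n{\left(Z,f \right)} = Z Z + 50 = Z^{2} + 50 = 50 + Z^{2}$)
$\frac{T{\left(136,174 \right)} + \frac{1}{-7049}}{\left(-17 + 90 \cdot 87\right) + n{\left(200,5 \right)}} = \frac{\sqrt{77 + 136} + \frac{1}{-7049}}{\left(-17 + 90 \cdot 87\right) + \left(50 + 200^{2}\right)} = \frac{\sqrt{213} - \frac{1}{7049}}{\left(-17 + 7830\right) + \left(50 + 40000\right)} = \frac{- \frac{1}{7049} + \sqrt{213}}{7813 + 40050} = \frac{- \frac{1}{7049} + \sqrt{213}}{47863} = \left(- \frac{1}{7049} + \sqrt{213}\right) \frac{1}{47863} = - \frac{1}{337386287} + \frac{\sqrt{213}}{47863}$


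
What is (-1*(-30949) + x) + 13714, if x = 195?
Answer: 44858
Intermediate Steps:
(-1*(-30949) + x) + 13714 = (-1*(-30949) + 195) + 13714 = (30949 + 195) + 13714 = 31144 + 13714 = 44858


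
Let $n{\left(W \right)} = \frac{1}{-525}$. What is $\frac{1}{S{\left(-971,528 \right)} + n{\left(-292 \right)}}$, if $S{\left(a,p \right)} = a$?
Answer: $- \frac{525}{509776} \approx -0.0010299$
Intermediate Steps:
$n{\left(W \right)} = - \frac{1}{525}$
$\frac{1}{S{\left(-971,528 \right)} + n{\left(-292 \right)}} = \frac{1}{-971 - \frac{1}{525}} = \frac{1}{- \frac{509776}{525}} = - \frac{525}{509776}$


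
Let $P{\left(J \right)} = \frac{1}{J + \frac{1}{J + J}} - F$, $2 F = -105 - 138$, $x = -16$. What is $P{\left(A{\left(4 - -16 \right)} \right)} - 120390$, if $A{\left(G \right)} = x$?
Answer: $- \frac{123395545}{1026} \approx -1.2027 \cdot 10^{5}$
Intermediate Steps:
$A{\left(G \right)} = -16$
$F = - \frac{243}{2}$ ($F = \frac{-105 - 138}{2} = \frac{1}{2} \left(-243\right) = - \frac{243}{2} \approx -121.5$)
$P{\left(J \right)} = \frac{243}{2} + \frac{1}{J + \frac{1}{2 J}}$ ($P{\left(J \right)} = \frac{1}{J + \frac{1}{J + J}} - - \frac{243}{2} = \frac{1}{J + \frac{1}{2 J}} + \frac{243}{2} = \frac{243}{2} + \frac{1}{J + \frac{1}{2 J}}$)
$P{\left(A{\left(4 - -16 \right)} \right)} - 120390 = \frac{243 + 4 \left(-16\right) + 486 \left(-16\right)^{2}}{2 \left(1 + 2 \left(-16\right)^{2}\right)} - 120390 = \frac{243 - 64 + 486 \cdot 256}{2 \left(1 + 2 \cdot 256\right)} - 120390 = \frac{243 - 64 + 124416}{2 \left(1 + 512\right)} - 120390 = \frac{1}{2} \cdot \frac{1}{513} \cdot 124595 - 120390 = \frac{124595}{1026} - 120390 = - \frac{123395545}{1026}$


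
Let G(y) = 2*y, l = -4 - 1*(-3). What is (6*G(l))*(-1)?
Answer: 12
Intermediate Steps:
l = -1 (l = -4 + 3 = -1)
(6*G(l))*(-1) = (6*(2*(-1)))*(-1) = (6*(-2))*(-1) = -12*(-1) = 12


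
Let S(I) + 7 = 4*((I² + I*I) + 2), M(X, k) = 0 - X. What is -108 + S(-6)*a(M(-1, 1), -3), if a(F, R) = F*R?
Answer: -975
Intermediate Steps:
M(X, k) = -X
S(I) = 1 + 8*I² (S(I) = -7 + 4*((I² + I*I) + 2) = -7 + 4*((I² + I²) + 2) = -7 + 4*(2*I² + 2) = -7 + 4*(2 + 2*I²) = -7 + (8 + 8*I²) = 1 + 8*I²)
-108 + S(-6)*a(M(-1, 1), -3) = -108 + (1 + 8*(-6)²)*(-1*(-1)*(-3)) = -108 + (1 + 8*36)*(1*(-3)) = -108 + (1 + 288)*(-3) = -108 + 289*(-3) = -108 - 867 = -975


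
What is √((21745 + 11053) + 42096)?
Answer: √74894 ≈ 273.67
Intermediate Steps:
√((21745 + 11053) + 42096) = √(32798 + 42096) = √74894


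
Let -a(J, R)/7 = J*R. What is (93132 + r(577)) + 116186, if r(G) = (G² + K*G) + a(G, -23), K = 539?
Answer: 946147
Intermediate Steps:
a(J, R) = -7*J*R
r(G) = G² + 700*G (r(G) = (G² + 539*G) - 7*G*(-23) = (G² + 539*G) + 161*G = G² + 700*G)
(93132 + r(577)) + 116186 = (93132 + 577*(700 + 577)) + 116186 = (93132 + 577*1277) + 116186 = (93132 + 736829) + 116186 = 829961 + 116186 = 946147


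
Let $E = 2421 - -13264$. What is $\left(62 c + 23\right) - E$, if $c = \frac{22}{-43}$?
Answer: $- \frac{674830}{43} \approx -15694.0$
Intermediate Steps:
$c = - \frac{22}{43}$ ($c = 22 \left(- \frac{1}{43}\right) = - \frac{22}{43} \approx -0.51163$)
$E = 15685$ ($E = 2421 + 13264 = 15685$)
$\left(62 c + 23\right) - E = \left(62 \left(- \frac{22}{43}\right) + 23\right) - 15685 = \left(- \frac{1364}{43} + 23\right) - 15685 = - \frac{375}{43} - 15685 = - \frac{674830}{43}$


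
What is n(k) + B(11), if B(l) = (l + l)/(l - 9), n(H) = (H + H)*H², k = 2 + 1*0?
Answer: 27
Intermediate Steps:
k = 2 (k = 2 + 0 = 2)
n(H) = 2*H³ (n(H) = (2*H)*H² = 2*H³)
B(l) = 2*l/(-9 + l) (B(l) = (2*l)/(-9 + l) = 2*l/(-9 + l))
n(k) + B(11) = 2*2³ + 2*11/(-9 + 11) = 2*8 + 2*11/2 = 16 + 2*11*(½) = 16 + 11 = 27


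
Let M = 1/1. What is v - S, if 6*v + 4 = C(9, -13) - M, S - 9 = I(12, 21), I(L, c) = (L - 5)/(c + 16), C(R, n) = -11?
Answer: -1316/111 ≈ -11.856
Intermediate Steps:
M = 1
I(L, c) = (-5 + L)/(16 + c)
S = 340/37 (S = 9 + (-5 + 12)/(16 + 21) = 9 + 7/37 = 340/37 ≈ 9.1892)
v = -8/3 (v = -2/3 + (-11 - 1*1)/6 = -2/3 + (-11 - 1)/6 = -2/3 + (1/6)*(-12) = -2/3 - 2 = -8/3 ≈ -2.6667)
v - S = -8/3 - 1*340/37 = -8/3 - 340/37 = -1316/111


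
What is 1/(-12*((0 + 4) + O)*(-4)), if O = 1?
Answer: 1/240 ≈ 0.0041667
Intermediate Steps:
1/(-12*((0 + 4) + O)*(-4)) = 1/(-12*((0 + 4) + 1)*(-4)) = 1/(-12*(4 + 1)*(-4)) = 1/(-12*5*(-4)) = 1/(-60*(-4)) = 1/240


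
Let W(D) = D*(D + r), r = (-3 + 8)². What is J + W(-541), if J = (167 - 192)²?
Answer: 279781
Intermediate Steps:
r = 25 (r = 5² = 25)
J = 625 (J = (-25)² = 625)
W(D) = D*(25 + D) (W(D) = D*(D + 25) = D*(25 + D))
J + W(-541) = 625 - 541*(25 - 541) = 625 - 541*(-516) = 625 + 279156 = 279781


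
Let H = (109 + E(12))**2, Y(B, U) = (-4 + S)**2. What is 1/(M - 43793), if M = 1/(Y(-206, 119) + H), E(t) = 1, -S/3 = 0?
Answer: -12116/530595987 ≈ -2.2835e-5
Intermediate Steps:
S = 0 (S = -3*0 = 0)
Y(B, U) = 16 (Y(B, U) = (-4 + 0)**2 = (-4)**2 = 16)
H = 12100 (H = (109 + 1)**2 = 110**2 = 12100)
M = 1/12116 (M = 1/(16 + 12100) = 1/12116 ≈ 8.2535e-5)
1/(M - 43793) = 1/(1/12116 - 43793) = 1/(-530595987/12116) = -12116/530595987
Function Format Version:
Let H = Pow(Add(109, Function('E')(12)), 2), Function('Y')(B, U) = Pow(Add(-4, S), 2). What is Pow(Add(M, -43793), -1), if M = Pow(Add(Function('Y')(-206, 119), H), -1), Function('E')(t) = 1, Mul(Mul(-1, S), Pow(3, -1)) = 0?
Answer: Rational(-12116, 530595987) ≈ -2.2835e-5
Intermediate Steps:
S = 0 (S = Mul(-3, 0) = 0)
Function('Y')(B, U) = 16 (Function('Y')(B, U) = Pow(Add(-4, 0), 2) = Pow(-4, 2) = 16)
H = 12100 (H = Pow(Add(109, 1), 2) = Pow(110, 2) = 12100)
M = Rational(1, 12116) (M = Pow(Add(16, 12100), -1) = Pow(12116, -1) = Rational(1, 12116) ≈ 8.2535e-5)
Pow(Add(M, -43793), -1) = Pow(Add(Rational(1, 12116), -43793), -1) = Pow(Rational(-530595987, 12116), -1) = Rational(-12116, 530595987)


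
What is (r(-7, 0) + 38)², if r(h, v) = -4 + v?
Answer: 1156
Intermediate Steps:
(r(-7, 0) + 38)² = ((-4 + 0) + 38)² = (-4 + 38)² = 34² = 1156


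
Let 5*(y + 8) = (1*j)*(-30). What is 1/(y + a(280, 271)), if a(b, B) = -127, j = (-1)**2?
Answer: -1/141 ≈ -0.0070922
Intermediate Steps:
j = 1
y = -14 (y = -8 + ((1*1)*(-30))/5 = -8 + (1*(-30))/5 = -8 + (1/5)*(-30) = -8 - 6 = -14)
1/(y + a(280, 271)) = 1/(-14 - 127) = 1/(-141) = -1/141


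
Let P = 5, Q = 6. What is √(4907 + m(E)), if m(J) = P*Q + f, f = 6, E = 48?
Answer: √4943 ≈ 70.307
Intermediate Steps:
m(J) = 36 (m(J) = 5*6 + 6 = 30 + 6 = 36)
√(4907 + m(E)) = √(4907 + 36) = √4943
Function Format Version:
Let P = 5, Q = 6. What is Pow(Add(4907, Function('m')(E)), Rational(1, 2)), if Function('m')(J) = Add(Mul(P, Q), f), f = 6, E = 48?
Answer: Pow(4943, Rational(1, 2)) ≈ 70.307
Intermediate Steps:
Function('m')(J) = 36 (Function('m')(J) = Add(Mul(5, 6), 6) = Add(30, 6) = 36)
Pow(Add(4907, Function('m')(E)), Rational(1, 2)) = Pow(Add(4907, 36), Rational(1, 2)) = Pow(4943, Rational(1, 2))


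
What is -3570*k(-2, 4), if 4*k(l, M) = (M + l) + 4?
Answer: -5355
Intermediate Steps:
k(l, M) = 1 + M/4 + l/4 (k(l, M) = ((M + l) + 4)/4 = (4 + M + l)/4 = 1 + M/4 + l/4)
-3570*k(-2, 4) = -3570*(1 + (1/4)*4 + (1/4)*(-2)) = -3570*(1 + 1 - 1/2) = -3570*3/2 = -5355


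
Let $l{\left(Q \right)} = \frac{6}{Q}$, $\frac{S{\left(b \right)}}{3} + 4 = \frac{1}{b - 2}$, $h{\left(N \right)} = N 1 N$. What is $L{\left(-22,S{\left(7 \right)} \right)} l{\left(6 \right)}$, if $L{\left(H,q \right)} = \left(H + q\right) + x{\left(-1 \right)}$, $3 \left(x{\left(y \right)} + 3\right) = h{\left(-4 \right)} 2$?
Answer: $- \frac{386}{15} \approx -25.733$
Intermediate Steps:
$h{\left(N \right)} = N^{2}$ ($h{\left(N \right)} = N N = N^{2}$)
$x{\left(y \right)} = \frac{23}{3}$ ($x{\left(y \right)} = -3 + \frac{\left(-4\right)^{2} \cdot 2}{3} = -3 + \frac{16 \cdot 2}{3} = -3 + \frac{1}{3} \cdot 32 = -3 + \frac{32}{3} = \frac{23}{3}$)
$S{\left(b \right)} = -12 + \frac{3}{-2 + b}$ ($S{\left(b \right)} = -12 + \frac{3}{b - 2} = -12 + \frac{3}{-2 + b}$)
$L{\left(H,q \right)} = \frac{23}{3} + H + q$ ($L{\left(H,q \right)} = \left(H + q\right) + \frac{23}{3} = \frac{23}{3} + H + q$)
$L{\left(-22,S{\left(7 \right)} \right)} l{\left(6 \right)} = \left(\frac{23}{3} - 22 + \frac{3 \left(9 - 28\right)}{-2 + 7}\right) \frac{6}{6} = \left(\frac{23}{3} - 22 + \frac{3 \left(9 - 28\right)}{5}\right) 6 \cdot \frac{1}{6} = \left(\frac{23}{3} - 22 + 3 \cdot \frac{1}{5} \left(-19\right)\right) 1 = \left(\frac{23}{3} - 22 - \frac{57}{5}\right) 1 = \left(- \frac{386}{15}\right) 1 = - \frac{386}{15}$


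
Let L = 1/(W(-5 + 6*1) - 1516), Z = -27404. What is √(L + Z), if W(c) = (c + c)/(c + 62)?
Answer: I*√88986380558/1802 ≈ 165.54*I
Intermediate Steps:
W(c) = 2*c/(62 + c) (W(c) = (2*c)/(62 + c) = 2*c/(62 + c))
L = -63/95506 (L = 1/(2*(-5 + 6*1)/(62 + (-5 + 6*1)) - 1516) = 1/(2*(-5 + 6)/(62 + (-5 + 6)) - 1516) = 1/(2*1/(62 + 1) - 1516) = 1/(2*1/63 - 1516) = 1/(2*1*(1/63) - 1516) = 1/(2/63 - 1516) = 1/(-95506/63) = -63/95506 ≈ -0.00065964)
√(L + Z) = √(-63/95506 - 27404) = √(-2617246487/95506) = I*√88986380558/1802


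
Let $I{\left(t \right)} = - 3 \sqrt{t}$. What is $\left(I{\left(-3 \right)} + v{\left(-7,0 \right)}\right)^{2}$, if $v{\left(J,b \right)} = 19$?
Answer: $334 - 114 i \sqrt{3} \approx 334.0 - 197.45 i$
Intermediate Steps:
$\left(I{\left(-3 \right)} + v{\left(-7,0 \right)}\right)^{2} = \left(- 3 \sqrt{-3} + 19\right)^{2} = \left(- 3 i \sqrt{3} + 19\right)^{2} = \left(19 - 3 i \sqrt{3}\right)^{2}$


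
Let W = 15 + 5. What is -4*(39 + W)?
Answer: -236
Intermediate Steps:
W = 20
-4*(39 + W) = -4*(39 + 20) = -4*59 = -236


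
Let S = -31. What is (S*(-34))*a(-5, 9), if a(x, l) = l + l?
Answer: 18972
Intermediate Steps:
a(x, l) = 2*l
(S*(-34))*a(-5, 9) = (-31*(-34))*(2*9) = 1054*18 = 18972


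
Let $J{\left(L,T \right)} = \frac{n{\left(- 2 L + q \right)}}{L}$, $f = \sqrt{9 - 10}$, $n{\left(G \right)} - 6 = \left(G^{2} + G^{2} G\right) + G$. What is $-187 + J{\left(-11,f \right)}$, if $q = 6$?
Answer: $-2257$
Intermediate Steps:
$n{\left(G \right)} = 6 + G + G^{2} + G^{3}$ ($n{\left(G \right)} = 6 + \left(\left(G^{2} + G^{2} G\right) + G\right) = 6 + \left(\left(G^{2} + G^{3}\right) + G\right) = 6 + \left(G + G^{2} + G^{3}\right) = 6 + G + G^{2} + G^{3}$)
$f = i$ ($f = \sqrt{-1} = i \approx 1.0 i$)
$J{\left(L,T \right)} = \frac{12 + \left(6 - 2 L\right)^{2} + \left(6 - 2 L\right)^{3} - 2 L}{L}$ ($J{\left(L,T \right)} = \frac{6 - \left(-6 + 2 L\right) + \left(- 2 L + 6\right)^{2} + \left(- 2 L + 6\right)^{3}}{L} = \frac{6 - \left(-6 + 2 L\right) + \left(6 - 2 L\right)^{2} + \left(6 - 2 L\right)^{3}}{L} = \frac{12 + \left(6 - 2 L\right)^{2} + \left(6 - 2 L\right)^{3} - 2 L}{L}$)
$-187 + J{\left(-11,f \right)} = -187 + \left(-242 - 8 \left(-11\right)^{2} + 76 \left(-11\right) + \frac{264}{-11}\right) = -187 - 2070 = -2257$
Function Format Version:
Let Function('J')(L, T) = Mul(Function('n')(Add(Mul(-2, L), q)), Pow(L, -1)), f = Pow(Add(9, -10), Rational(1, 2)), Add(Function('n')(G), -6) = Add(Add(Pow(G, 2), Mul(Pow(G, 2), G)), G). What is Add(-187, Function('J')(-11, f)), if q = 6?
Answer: -2257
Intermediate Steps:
Function('n')(G) = Add(6, G, Pow(G, 2), Pow(G, 3)) (Function('n')(G) = Add(6, Add(Add(Pow(G, 2), Mul(Pow(G, 2), G)), G)) = Add(6, Add(Add(Pow(G, 2), Pow(G, 3)), G)) = Add(6, Add(G, Pow(G, 2), Pow(G, 3))) = Add(6, G, Pow(G, 2), Pow(G, 3)))
f = I (f = Pow(-1, Rational(1, 2)) = I ≈ Mul(1.0000, I))
Function('J')(L, T) = Mul(Pow(L, -1), Add(12, Pow(Add(6, Mul(-2, L)), 2), Pow(Add(6, Mul(-2, L)), 3), Mul(-2, L))) (Function('J')(L, T) = Mul(Add(6, Add(Mul(-2, L), 6), Pow(Add(Mul(-2, L), 6), 2), Pow(Add(Mul(-2, L), 6), 3)), Pow(L, -1)) = Mul(Add(6, Add(6, Mul(-2, L)), Pow(Add(6, Mul(-2, L)), 2), Pow(Add(6, Mul(-2, L)), 3)), Pow(L, -1)) = Mul(Add(12, Pow(Add(6, Mul(-2, L)), 2), Pow(Add(6, Mul(-2, L)), 3), Mul(-2, L)), Pow(L, -1)) = Mul(Pow(L, -1), Add(12, Pow(Add(6, Mul(-2, L)), 2), Pow(Add(6, Mul(-2, L)), 3), Mul(-2, L))))
Add(-187, Function('J')(-11, f)) = Add(-187, Add(-242, Mul(-8, Pow(-11, 2)), Mul(76, -11), Mul(264, Pow(-11, -1)))) = Add(-187, Add(-242, Mul(-8, 121), -836, Mul(264, Rational(-1, 11)))) = Add(-187, Add(-242, -968, -836, -24)) = Add(-187, -2070) = -2257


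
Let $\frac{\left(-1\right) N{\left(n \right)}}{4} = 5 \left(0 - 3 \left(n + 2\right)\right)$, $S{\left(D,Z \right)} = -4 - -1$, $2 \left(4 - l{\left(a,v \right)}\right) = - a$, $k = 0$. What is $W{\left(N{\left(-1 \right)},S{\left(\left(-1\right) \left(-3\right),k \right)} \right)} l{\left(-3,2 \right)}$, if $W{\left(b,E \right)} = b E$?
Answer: $-450$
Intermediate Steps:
$l{\left(a,v \right)} = 4 + \frac{a}{2}$ ($l{\left(a,v \right)} = 4 - \frac{\left(-1\right) a}{2} = 4 + \frac{a}{2}$)
$S{\left(D,Z \right)} = -3$ ($S{\left(D,Z \right)} = -4 + 1 = -3$)
$N{\left(n \right)} = 120 + 60 n$ ($N{\left(n \right)} = - 4 \cdot 5 \left(0 - 3 \left(n + 2\right)\right) = - 4 \cdot 5 \left(0 - 3 \left(2 + n\right)\right) = - 4 \cdot 5 \left(0 - \left(6 + 3 n\right)\right) = - 4 \cdot 5 \left(-6 - 3 n\right) = - 4 \left(-30 - 15 n\right) = 120 + 60 n$)
$W{\left(b,E \right)} = E b$
$W{\left(N{\left(-1 \right)},S{\left(\left(-1\right) \left(-3\right),k \right)} \right)} l{\left(-3,2 \right)} = - 3 \left(120 + 60 \left(-1\right)\right) \left(4 + \frac{1}{2} \left(-3\right)\right) = - 3 \left(120 - 60\right) \left(4 - \frac{3}{2}\right) = \left(-3\right) 60 \cdot \frac{5}{2} = \left(-180\right) \frac{5}{2} = -450$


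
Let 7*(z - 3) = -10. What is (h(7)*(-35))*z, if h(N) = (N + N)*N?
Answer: -5390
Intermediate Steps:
z = 11/7 (z = 3 + (⅐)*(-10) = 3 - 10/7 = 11/7 ≈ 1.5714)
h(N) = 2*N² (h(N) = (2*N)*N = 2*N²)
(h(7)*(-35))*z = ((2*7²)*(-35))*(11/7) = ((2*49)*(-35))*(11/7) = (98*(-35))*(11/7) = -3430*11/7 = -5390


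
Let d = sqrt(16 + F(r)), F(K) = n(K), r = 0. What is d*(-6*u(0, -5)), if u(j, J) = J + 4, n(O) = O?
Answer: 24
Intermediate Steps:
F(K) = K
u(j, J) = 4 + J
d = 4 (d = sqrt(16 + 0) = sqrt(16) = 4)
d*(-6*u(0, -5)) = 4*(-6*(4 - 5)) = 4*(-6*(-1)) = 4*6 = 24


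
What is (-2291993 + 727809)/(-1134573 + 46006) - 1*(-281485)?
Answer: 13322471573/47329 ≈ 2.8149e+5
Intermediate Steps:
(-2291993 + 727809)/(-1134573 + 46006) - 1*(-281485) = -1564184/(-1088567) + 281485 = -1564184*(-1/1088567) + 281485 = 68008/47329 + 281485 = 13322471573/47329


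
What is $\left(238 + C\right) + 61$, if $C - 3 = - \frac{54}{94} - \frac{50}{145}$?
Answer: $\frac{410373}{1363} \approx 301.08$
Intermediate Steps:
$C = \frac{2836}{1363}$ ($C = 3 - \left(\frac{10}{29} + \frac{27}{47}\right) = 3 - \frac{1253}{1363} = \frac{2836}{1363} \approx 2.0807$)
$\left(238 + C\right) + 61 = \left(238 + \frac{2836}{1363}\right) + 61 = \frac{327230}{1363} + 61 = \frac{410373}{1363}$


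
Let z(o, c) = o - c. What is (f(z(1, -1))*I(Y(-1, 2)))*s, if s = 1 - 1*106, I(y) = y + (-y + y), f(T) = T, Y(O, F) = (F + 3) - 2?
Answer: -630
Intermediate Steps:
Y(O, F) = 1 + F (Y(O, F) = (3 + F) - 2 = 1 + F)
I(y) = y (I(y) = y + 0 = y)
s = -105 (s = 1 - 106 = -105)
(f(z(1, -1))*I(Y(-1, 2)))*s = ((1 - 1*(-1))*(1 + 2))*(-105) = ((1 + 1)*3)*(-105) = (2*3)*(-105) = 6*(-105) = -630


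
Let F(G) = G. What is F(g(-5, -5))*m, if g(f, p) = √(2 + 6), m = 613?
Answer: 1226*√2 ≈ 1733.8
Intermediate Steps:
g(f, p) = 2*√2 (g(f, p) = √8 = 2*√2)
F(g(-5, -5))*m = (2*√2)*613 = 1226*√2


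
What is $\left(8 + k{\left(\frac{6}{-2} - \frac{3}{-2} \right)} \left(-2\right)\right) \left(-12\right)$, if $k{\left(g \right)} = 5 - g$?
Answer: $60$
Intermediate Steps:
$\left(8 + k{\left(\frac{6}{-2} - \frac{3}{-2} \right)} \left(-2\right)\right) \left(-12\right) = \left(8 + \left(5 - \left(\frac{6}{-2} - \frac{3}{-2}\right)\right) \left(-2\right)\right) \left(-12\right) = \left(8 + \left(5 - \left(6 \left(- \frac{1}{2}\right) - - \frac{3}{2}\right)\right) \left(-2\right)\right) \left(-12\right) = \left(8 + \left(5 - \left(-3 + \frac{3}{2}\right)\right) \left(-2\right)\right) \left(-12\right) = \left(8 + \left(5 - - \frac{3}{2}\right) \left(-2\right)\right) \left(-12\right) = \left(8 + \left(5 + \frac{3}{2}\right) \left(-2\right)\right) \left(-12\right) = \left(8 + \frac{13}{2} \left(-2\right)\right) \left(-12\right) = \left(8 - 13\right) \left(-12\right) = \left(-5\right) \left(-12\right) = 60$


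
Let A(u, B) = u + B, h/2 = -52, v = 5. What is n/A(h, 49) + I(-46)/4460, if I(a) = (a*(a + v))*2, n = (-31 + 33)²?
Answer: 9481/12265 ≈ 0.77301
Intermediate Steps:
h = -104 (h = 2*(-52) = -104)
A(u, B) = B + u
n = 4 (n = 2² = 4)
I(a) = 2*a*(5 + a) (I(a) = (a*(a + 5))*2 = (a*(5 + a))*2 = 2*a*(5 + a))
n/A(h, 49) + I(-46)/4460 = 4/(49 - 104) + (2*(-46)*(5 - 46))/4460 = 4/(-55) + (2*(-46)*(-41))*(1/4460) = 4*(-1/55) + 3772*(1/4460) = -4/55 + 943/1115 = 9481/12265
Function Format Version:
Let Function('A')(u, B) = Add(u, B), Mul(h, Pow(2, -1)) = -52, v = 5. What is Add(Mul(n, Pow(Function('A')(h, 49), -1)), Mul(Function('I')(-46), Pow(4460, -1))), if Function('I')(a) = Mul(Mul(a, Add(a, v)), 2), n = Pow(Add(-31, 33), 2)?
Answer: Rational(9481, 12265) ≈ 0.77301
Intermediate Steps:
h = -104 (h = Mul(2, -52) = -104)
Function('A')(u, B) = Add(B, u)
n = 4 (n = Pow(2, 2) = 4)
Function('I')(a) = Mul(2, a, Add(5, a)) (Function('I')(a) = Mul(Mul(a, Add(a, 5)), 2) = Mul(Mul(a, Add(5, a)), 2) = Mul(2, a, Add(5, a)))
Add(Mul(n, Pow(Function('A')(h, 49), -1)), Mul(Function('I')(-46), Pow(4460, -1))) = Add(Mul(4, Pow(Add(49, -104), -1)), Mul(Mul(2, -46, Add(5, -46)), Pow(4460, -1))) = Add(Mul(4, Pow(-55, -1)), Mul(Mul(2, -46, -41), Rational(1, 4460))) = Add(Mul(4, Rational(-1, 55)), Mul(3772, Rational(1, 4460))) = Add(Rational(-4, 55), Rational(943, 1115)) = Rational(9481, 12265)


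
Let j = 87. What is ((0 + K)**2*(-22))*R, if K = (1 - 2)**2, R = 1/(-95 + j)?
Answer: 11/4 ≈ 2.7500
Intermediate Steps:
R = -1/8 (R = 1/(-95 + 87) = 1/(-8) = -1/8 ≈ -0.12500)
K = 1 (K = (-1)**2 = 1)
((0 + K)**2*(-22))*R = ((0 + 1)**2*(-22))*(-1/8) = (1**2*(-22))*(-1/8) = (1*(-22))*(-1/8) = -22*(-1/8) = 11/4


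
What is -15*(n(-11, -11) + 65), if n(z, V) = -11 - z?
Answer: -975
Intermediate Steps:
-15*(n(-11, -11) + 65) = -15*((-11 - 1*(-11)) + 65) = -15*((-11 + 11) + 65) = -15*(0 + 65) = -15*65 = -975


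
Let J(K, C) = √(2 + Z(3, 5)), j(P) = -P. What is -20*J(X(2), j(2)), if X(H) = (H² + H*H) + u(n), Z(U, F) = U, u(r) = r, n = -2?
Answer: -20*√5 ≈ -44.721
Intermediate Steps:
X(H) = -2 + 2*H² (X(H) = (H² + H*H) - 2 = (H² + H²) - 2 = 2*H² - 2 = -2 + 2*H²)
J(K, C) = √5 (J(K, C) = √(2 + 3) = √5)
-20*J(X(2), j(2)) = -20*√5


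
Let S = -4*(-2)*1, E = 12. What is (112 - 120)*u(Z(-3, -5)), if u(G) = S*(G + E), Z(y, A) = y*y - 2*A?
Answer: -1984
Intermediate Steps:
Z(y, A) = y**2 - 2*A
S = 8 (S = 8*1 = 8)
u(G) = 96 + 8*G (u(G) = 8*(G + 12) = 8*(12 + G) = 96 + 8*G)
(112 - 120)*u(Z(-3, -5)) = (112 - 120)*(96 + 8*((-3)**2 - 2*(-5))) = -8*(96 + 8*(9 + 10)) = -8*(96 + 8*19) = -8*(96 + 152) = -8*248 = -1984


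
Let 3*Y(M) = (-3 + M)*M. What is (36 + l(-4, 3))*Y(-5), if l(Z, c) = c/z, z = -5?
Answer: 472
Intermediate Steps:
l(Z, c) = -c/5 (l(Z, c) = c/(-5) = c*(-⅕) = -c/5)
Y(M) = M*(-3 + M)/3 (Y(M) = ((-3 + M)*M)/3 = (M*(-3 + M))/3 = M*(-3 + M)/3)
(36 + l(-4, 3))*Y(-5) = (36 - ⅕*3)*((⅓)*(-5)*(-3 - 5)) = (36 - ⅗)*((⅓)*(-5)*(-8)) = (177/5)*(40/3) = 472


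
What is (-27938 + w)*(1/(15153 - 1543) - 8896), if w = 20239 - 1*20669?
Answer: 1717321544856/6805 ≈ 2.5236e+8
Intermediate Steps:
w = -430 (w = 20239 - 20669 = -430)
(-27938 + w)*(1/(15153 - 1543) - 8896) = (-27938 - 430)*(1/(15153 - 1543) - 8896) = -28368*(1/13610 - 8896) = -28368*(-121074559/13610) = 1717321544856/6805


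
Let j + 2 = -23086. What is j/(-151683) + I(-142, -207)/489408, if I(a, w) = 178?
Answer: 1887741913/12372478944 ≈ 0.15258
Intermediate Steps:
j = -23088 (j = -2 - 23086 = -23088)
j/(-151683) + I(-142, -207)/489408 = -23088/(-151683) + 178/489408 = -23088*(-1/151683) + 178*(1/489408) = 7696/50561 + 89/244704 = 1887741913/12372478944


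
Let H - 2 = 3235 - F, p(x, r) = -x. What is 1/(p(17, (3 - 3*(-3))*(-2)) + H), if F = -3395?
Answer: 1/6615 ≈ 0.00015117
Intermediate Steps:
H = 6632 (H = 2 + (3235 - 1*(-3395)) = 2 + (3235 + 3395) = 2 + 6630 = 6632)
1/(p(17, (3 - 3*(-3))*(-2)) + H) = 1/(-1*17 + 6632) = 1/(-17 + 6632) = 1/6615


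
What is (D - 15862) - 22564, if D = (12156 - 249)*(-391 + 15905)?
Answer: 184686772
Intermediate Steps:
D = 184725198 (D = 11907*15514 = 184725198)
(D - 15862) - 22564 = (184725198 - 15862) - 22564 = 184709336 - 22564 = 184686772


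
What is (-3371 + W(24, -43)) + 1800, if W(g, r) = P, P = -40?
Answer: -1611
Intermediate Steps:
W(g, r) = -40
(-3371 + W(24, -43)) + 1800 = (-3371 - 40) + 1800 = -3411 + 1800 = -1611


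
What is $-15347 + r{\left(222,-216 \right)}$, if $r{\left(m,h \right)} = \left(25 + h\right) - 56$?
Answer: $-15594$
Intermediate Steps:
$r{\left(m,h \right)} = -31 + h$
$-15347 + r{\left(222,-216 \right)} = -15347 - 247 = -15594$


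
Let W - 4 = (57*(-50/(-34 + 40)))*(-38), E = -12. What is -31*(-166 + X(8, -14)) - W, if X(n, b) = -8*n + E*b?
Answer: -16132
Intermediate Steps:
X(n, b) = -12*b - 8*n (X(n, b) = -8*n - 12*b = -12*b - 8*n)
W = 18054 (W = 4 + (57*(-50/(-34 + 40)))*(-38) = 4 + (57*(-50/6))*(-38) = 4 + (57*(-50*1/6))*(-38) = 4 + (57*(-25/3))*(-38) = 4 - 475*(-38) = 4 + 18050 = 18054)
-31*(-166 + X(8, -14)) - W = -31*(-166 + (-12*(-14) - 8*8)) - 1*18054 = -31*(-166 + (168 - 64)) - 18054 = -31*(-166 + 104) - 18054 = -31*(-62) - 18054 = 1922 - 18054 = -16132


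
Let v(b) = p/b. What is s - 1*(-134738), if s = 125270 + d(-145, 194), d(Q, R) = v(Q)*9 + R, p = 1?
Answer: 37729281/145 ≈ 2.6020e+5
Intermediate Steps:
v(b) = 1/b
d(Q, R) = R + 9/Q (d(Q, R) = 9/Q + R = R + 9/Q)
s = 18192271/145 (s = 125270 + (194 + 9/(-145)) = 125270 + (194 + 9*(-1/145)) = 125270 + (194 - 9/145) = 125270 + 28121/145 = 18192271/145 ≈ 1.2546e+5)
s - 1*(-134738) = 18192271/145 - 1*(-134738) = 18192271/145 + 134738 = 37729281/145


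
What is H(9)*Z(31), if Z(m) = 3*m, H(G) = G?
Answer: 837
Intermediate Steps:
H(9)*Z(31) = 9*(3*31) = 9*93 = 837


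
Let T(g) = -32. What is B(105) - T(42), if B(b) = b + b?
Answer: 242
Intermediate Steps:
B(b) = 2*b
B(105) - T(42) = 2*105 - 1*(-32) = 210 + 32 = 242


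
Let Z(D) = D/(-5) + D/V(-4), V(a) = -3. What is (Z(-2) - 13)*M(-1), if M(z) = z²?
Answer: -179/15 ≈ -11.933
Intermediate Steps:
Z(D) = -8*D/15 (Z(D) = D/(-5) + D/(-3) = D*(-⅕) + D*(-⅓) = -D/5 - D/3 = -8*D/15)
(Z(-2) - 13)*M(-1) = (-8/15*(-2) - 13)*(-1)² = (16/15 - 13)*1 = -179/15*1 = -179/15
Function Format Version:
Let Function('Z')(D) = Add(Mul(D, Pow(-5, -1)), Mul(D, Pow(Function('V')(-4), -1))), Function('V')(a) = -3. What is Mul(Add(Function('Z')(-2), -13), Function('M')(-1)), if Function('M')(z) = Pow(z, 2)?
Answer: Rational(-179, 15) ≈ -11.933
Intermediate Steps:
Function('Z')(D) = Mul(Rational(-8, 15), D) (Function('Z')(D) = Add(Mul(D, Pow(-5, -1)), Mul(D, Pow(-3, -1))) = Add(Mul(D, Rational(-1, 5)), Mul(D, Rational(-1, 3))) = Add(Mul(Rational(-1, 5), D), Mul(Rational(-1, 3), D)) = Mul(Rational(-8, 15), D))
Mul(Add(Function('Z')(-2), -13), Function('M')(-1)) = Mul(Add(Mul(Rational(-8, 15), -2), -13), Pow(-1, 2)) = Mul(Add(Rational(16, 15), -13), 1) = Mul(Rational(-179, 15), 1) = Rational(-179, 15)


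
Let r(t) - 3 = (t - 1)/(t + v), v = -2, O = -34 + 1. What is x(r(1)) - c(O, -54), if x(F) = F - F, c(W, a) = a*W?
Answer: -1782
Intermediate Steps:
O = -33
r(t) = 3 + (-1 + t)/(-2 + t) (r(t) = 3 + (t - 1)/(t - 2) = 3 + (-1 + t)/(-2 + t))
c(W, a) = W*a
x(F) = 0
x(r(1)) - c(O, -54) = 0 - (-33)*(-54) = 0 - 1*1782 = 0 - 1782 = -1782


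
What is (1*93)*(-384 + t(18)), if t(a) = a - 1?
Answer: -34131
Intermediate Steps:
t(a) = -1 + a
(1*93)*(-384 + t(18)) = (1*93)*(-384 + (-1 + 18)) = 93*(-384 + 17) = 93*(-367) = -34131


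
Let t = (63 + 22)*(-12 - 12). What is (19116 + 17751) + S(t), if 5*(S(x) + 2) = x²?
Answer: 869185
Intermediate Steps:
t = -2040 (t = 85*(-24) = -2040)
S(x) = -2 + x²/5
(19116 + 17751) + S(t) = (19116 + 17751) + (-2 + (⅕)*(-2040)²) = 36867 + (-2 + (⅕)*4161600) = 36867 + (-2 + 832320) = 36867 + 832318 = 869185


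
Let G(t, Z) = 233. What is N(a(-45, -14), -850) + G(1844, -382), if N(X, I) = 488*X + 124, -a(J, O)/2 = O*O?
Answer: -190939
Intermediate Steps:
a(J, O) = -2*O**2 (a(J, O) = -2*O*O = -2*O**2)
N(X, I) = 124 + 488*X
N(a(-45, -14), -850) + G(1844, -382) = (124 + 488*(-2*(-14)**2)) + 233 = (124 + 488*(-2*196)) + 233 = (124 + 488*(-392)) + 233 = (124 - 191296) + 233 = -191172 + 233 = -190939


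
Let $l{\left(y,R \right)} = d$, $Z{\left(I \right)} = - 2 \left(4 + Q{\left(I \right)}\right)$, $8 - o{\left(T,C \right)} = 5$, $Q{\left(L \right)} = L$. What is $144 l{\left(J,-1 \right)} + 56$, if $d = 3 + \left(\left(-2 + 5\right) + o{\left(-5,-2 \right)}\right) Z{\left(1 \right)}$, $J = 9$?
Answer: $-8152$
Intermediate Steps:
$o{\left(T,C \right)} = 3$ ($o{\left(T,C \right)} = 8 - 5 = 3$)
$Z{\left(I \right)} = -8 - 2 I$ ($Z{\left(I \right)} = - 2 \left(4 + I\right) = -8 - 2 I$)
$d = -57$ ($d = 3 + \left(\left(-2 + 5\right) + 3\right) \left(-8 - 2\right) = 3 + \left(3 + 3\right) \left(-8 - 2\right) = 3 + 6 \left(-10\right) = 3 - 60 = -57$)
$l{\left(y,R \right)} = -57$
$144 l{\left(J,-1 \right)} + 56 = 144 \left(-57\right) + 56 = -8208 + 56 = -8152$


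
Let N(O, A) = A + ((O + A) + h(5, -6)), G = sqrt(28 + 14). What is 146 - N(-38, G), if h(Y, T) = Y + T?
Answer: 185 - 2*sqrt(42) ≈ 172.04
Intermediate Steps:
h(Y, T) = T + Y
G = sqrt(42) ≈ 6.4807
N(O, A) = -1 + O + 2*A (N(O, A) = A + ((O + A) + (-6 + 5)) = A + ((A + O) - 1) = A + (-1 + A + O) = -1 + O + 2*A)
146 - N(-38, G) = 146 - (-1 - 38 + 2*sqrt(42)) = 146 - (-39 + 2*sqrt(42)) = 146 + (39 - 2*sqrt(42)) = 185 - 2*sqrt(42)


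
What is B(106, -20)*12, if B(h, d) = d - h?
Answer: -1512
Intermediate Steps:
B(106, -20)*12 = (-20 - 1*106)*12 = (-20 - 106)*12 = -126*12 = -1512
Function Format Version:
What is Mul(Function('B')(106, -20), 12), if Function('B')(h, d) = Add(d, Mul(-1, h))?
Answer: -1512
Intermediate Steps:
Mul(Function('B')(106, -20), 12) = Mul(Add(-20, Mul(-1, 106)), 12) = Mul(Add(-20, -106), 12) = Mul(-126, 12) = -1512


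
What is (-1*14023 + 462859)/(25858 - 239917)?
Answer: -149612/71353 ≈ -2.0968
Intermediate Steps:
(-1*14023 + 462859)/(25858 - 239917) = (-14023 + 462859)/(-214059) = 448836*(-1/214059) = -149612/71353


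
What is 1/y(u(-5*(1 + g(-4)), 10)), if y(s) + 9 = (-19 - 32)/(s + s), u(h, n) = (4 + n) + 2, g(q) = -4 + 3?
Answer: -32/339 ≈ -0.094395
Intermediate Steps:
g(q) = -1
u(h, n) = 6 + n
y(s) = -9 - 51/(2*s) (y(s) = -9 + (-19 - 32)/(s + s) = -9 - 51*1/(2*s) = -9 - 51/(2*s))
1/y(u(-5*(1 + g(-4)), 10)) = 1/(-9 - 51/(2*(6 + 10))) = 1/(-9 - 51/2/16) = 1/(-9 - 51/2*1/16) = 1/(-9 - 51/32) = 1/(-339/32) = -32/339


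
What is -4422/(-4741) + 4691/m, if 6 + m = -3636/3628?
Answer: -1831238545/2737281 ≈ -669.00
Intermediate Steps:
m = -6351/907 (m = -6 - 3636/3628 = -6 - 3636*1/3628 = -6 - 909/907 = -6351/907 ≈ -7.0022)
-4422/(-4741) + 4691/m = -4422/(-4741) + 4691/(-6351/907) = -4422*(-1/4741) + 4691*(-907/6351) = 402/431 - 4254737/6351 = -1831238545/2737281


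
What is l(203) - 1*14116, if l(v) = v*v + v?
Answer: 27296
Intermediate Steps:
l(v) = v + v**2 (l(v) = v**2 + v = v + v**2)
l(203) - 1*14116 = 203*(1 + 203) - 1*14116 = 203*204 - 14116 = 41412 - 14116 = 27296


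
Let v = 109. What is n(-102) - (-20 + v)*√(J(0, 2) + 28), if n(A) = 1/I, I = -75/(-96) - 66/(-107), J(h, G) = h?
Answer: 3424/4787 - 178*√7 ≈ -470.23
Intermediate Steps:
I = 4787/3424 (I = -75*(-1/96) - 66*(-1/107) = 25/32 + 66/107 = 4787/3424 ≈ 1.3981)
n(A) = 3424/4787 (n(A) = 1/(4787/3424) = 3424/4787)
n(-102) - (-20 + v)*√(J(0, 2) + 28) = 3424/4787 - (-20 + 109)*√(0 + 28) = 3424/4787 - 89*√28 = 3424/4787 - 89*2*√7 = 3424/4787 - 178*√7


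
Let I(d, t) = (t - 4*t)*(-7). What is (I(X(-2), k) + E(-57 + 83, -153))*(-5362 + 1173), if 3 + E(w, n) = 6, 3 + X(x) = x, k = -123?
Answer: 10807620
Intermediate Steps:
X(x) = -3 + x
E(w, n) = 3 (E(w, n) = -3 + 6 = 3)
I(d, t) = 21*t (I(d, t) = -3*t*(-7) = 21*t)
(I(X(-2), k) + E(-57 + 83, -153))*(-5362 + 1173) = (21*(-123) + 3)*(-5362 + 1173) = (-2583 + 3)*(-4189) = -2580*(-4189) = 10807620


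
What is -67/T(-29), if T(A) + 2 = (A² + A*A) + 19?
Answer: -67/1699 ≈ -0.039435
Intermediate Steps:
T(A) = 17 + 2*A² (T(A) = -2 + ((A² + A*A) + 19) = -2 + ((A² + A²) + 19) = -2 + (2*A² + 19) = -2 + (19 + 2*A²) = 17 + 2*A²)
-67/T(-29) = -67/(17 + 2*(-29)²) = -67/(17 + 2*841) = -67/(17 + 1682) = -67/1699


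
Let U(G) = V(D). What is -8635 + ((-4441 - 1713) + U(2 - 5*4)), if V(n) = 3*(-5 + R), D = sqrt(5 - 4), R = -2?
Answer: -14810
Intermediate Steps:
D = 1 (D = sqrt(1) = 1)
V(n) = -21 (V(n) = 3*(-5 - 2) = 3*(-7) = -21)
U(G) = -21
-8635 + ((-4441 - 1713) + U(2 - 5*4)) = -8635 + ((-4441 - 1713) - 21) = -8635 + (-6154 - 21) = -8635 - 6175 = -14810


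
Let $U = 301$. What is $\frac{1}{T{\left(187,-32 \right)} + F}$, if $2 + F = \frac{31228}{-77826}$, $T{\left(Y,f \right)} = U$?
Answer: $\frac{38913}{11619373} \approx 0.003349$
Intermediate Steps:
$T{\left(Y,f \right)} = 301$
$F = - \frac{93440}{38913}$ ($F = -2 + \frac{31228}{-77826} = -2 + 31228 \left(- \frac{1}{77826}\right) = -2 - \frac{15614}{38913} = - \frac{93440}{38913} \approx -2.4013$)
$\frac{1}{T{\left(187,-32 \right)} + F} = \frac{1}{301 - \frac{93440}{38913}} = \frac{1}{\frac{11619373}{38913}} = \frac{38913}{11619373}$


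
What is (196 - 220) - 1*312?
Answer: -336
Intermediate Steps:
(196 - 220) - 1*312 = -24 - 312 = -336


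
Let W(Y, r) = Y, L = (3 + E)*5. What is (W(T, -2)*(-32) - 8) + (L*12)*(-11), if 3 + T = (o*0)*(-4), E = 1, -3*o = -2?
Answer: -2552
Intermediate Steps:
o = ⅔ (o = -⅓*(-2) = ⅔ ≈ 0.66667)
L = 20 (L = (3 + 1)*5 = 4*5 = 20)
T = -3 (T = -3 + ((⅔)*0)*(-4) = -3 + 0*(-4) = -3 + 0 = -3)
(W(T, -2)*(-32) - 8) + (L*12)*(-11) = (-3*(-32) - 8) + (20*12)*(-11) = (96 - 8) + 240*(-11) = 88 - 2640 = -2552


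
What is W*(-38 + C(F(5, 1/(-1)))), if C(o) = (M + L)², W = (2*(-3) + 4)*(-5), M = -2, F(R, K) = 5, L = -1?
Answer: -290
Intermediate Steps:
W = 10 (W = (-6 + 4)*(-5) = -2*(-5) = 10)
C(o) = 9 (C(o) = (-2 - 1)² = (-3)² = 9)
W*(-38 + C(F(5, 1/(-1)))) = 10*(-38 + 9) = 10*(-29) = -290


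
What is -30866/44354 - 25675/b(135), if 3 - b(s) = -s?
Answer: -571524229/3060426 ≈ -186.75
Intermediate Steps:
b(s) = 3 + s (b(s) = 3 - (-1)*s = 3 + s)
-30866/44354 - 25675/b(135) = -30866/44354 - 25675/(3 + 135) = -30866*1/44354 - 25675/138 = -15433/22177 - 25675*1/138 = -15433/22177 - 25675/138 = -571524229/3060426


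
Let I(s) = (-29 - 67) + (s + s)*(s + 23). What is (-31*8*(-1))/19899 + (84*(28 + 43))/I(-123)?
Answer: 10396219/40633758 ≈ 0.25585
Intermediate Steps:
I(s) = -96 + 2*s*(23 + s) (I(s) = -96 + (2*s)*(23 + s) = -96 + 2*s*(23 + s))
(-31*8*(-1))/19899 + (84*(28 + 43))/I(-123) = (-31*8*(-1))/19899 + (84*(28 + 43))/(-96 + 2*(-123)² + 46*(-123)) = -248*(-1)*(1/19899) + (84*71)/(-96 + 2*15129 - 5658) = 248*(1/19899) + 5964/(-96 + 30258 - 5658) = 248/19899 + 5964/24504 = 248/19899 + 5964*(1/24504) = 248/19899 + 497/2042 = 10396219/40633758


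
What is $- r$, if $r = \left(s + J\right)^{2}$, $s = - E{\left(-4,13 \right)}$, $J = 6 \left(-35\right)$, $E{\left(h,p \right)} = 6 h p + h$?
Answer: $-11236$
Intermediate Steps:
$E{\left(h,p \right)} = h + 6 h p$ ($E{\left(h,p \right)} = 6 h p + h = h + 6 h p$)
$J = -210$
$s = 316$ ($s = - \left(-4\right) \left(1 + 6 \cdot 13\right) = - \left(-4\right) \left(1 + 78\right) = - \left(-4\right) 79 = \left(-1\right) \left(-316\right) = 316$)
$r = 11236$ ($r = \left(316 - 210\right)^{2} = 106^{2} = 11236$)
$- r = \left(-1\right) 11236 = -11236$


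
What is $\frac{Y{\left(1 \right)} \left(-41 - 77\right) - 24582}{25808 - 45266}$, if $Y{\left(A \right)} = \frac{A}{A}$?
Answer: $\frac{12350}{9729} \approx 1.2694$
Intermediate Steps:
$Y{\left(A \right)} = 1$
$\frac{Y{\left(1 \right)} \left(-41 - 77\right) - 24582}{25808 - 45266} = \frac{1 \left(-41 - 77\right) - 24582}{25808 - 45266} = \frac{1 \left(-118\right) - 24582}{-19458} = \left(-118 - 24582\right) \left(- \frac{1}{19458}\right) = \left(-24700\right) \left(- \frac{1}{19458}\right) = \frac{12350}{9729}$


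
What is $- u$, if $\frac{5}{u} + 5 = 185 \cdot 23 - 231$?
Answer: $- \frac{5}{4019} \approx -0.0012441$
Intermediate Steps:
$u = \frac{5}{4019}$ ($u = \frac{5}{-5 + \left(185 \cdot 23 - 231\right)} = \frac{5}{-5 + \left(4255 - 231\right)} = \frac{5}{-5 + 4024} = \frac{5}{4019} \approx 0.0012441$)
$- u = \left(-1\right) \frac{5}{4019} = - \frac{5}{4019}$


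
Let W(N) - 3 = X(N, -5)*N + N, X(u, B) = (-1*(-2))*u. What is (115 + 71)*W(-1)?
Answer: 744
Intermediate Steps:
X(u, B) = 2*u
W(N) = 3 + N + 2*N² (W(N) = 3 + ((2*N)*N + N) = 3 + (2*N² + N) = 3 + (N + 2*N²) = 3 + N + 2*N²)
(115 + 71)*W(-1) = (115 + 71)*(3 - 1 + 2*(-1)²) = 186*(3 - 1 + 2*1) = 186*(3 - 1 + 2) = 186*4 = 744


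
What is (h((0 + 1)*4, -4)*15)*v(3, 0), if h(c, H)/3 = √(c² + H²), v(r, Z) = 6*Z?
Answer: 0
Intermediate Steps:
h(c, H) = 3*√(H² + c²) (h(c, H) = 3*√(c² + H²) = 3*√(H² + c²))
(h((0 + 1)*4, -4)*15)*v(3, 0) = ((3*√((-4)² + ((0 + 1)*4)²))*15)*(6*0) = ((3*√(16 + (1*4)²))*15)*0 = ((3*√(16 + 4²))*15)*0 = ((3*√(16 + 16))*15)*0 = ((3*√32)*15)*0 = ((3*(4*√2))*15)*0 = ((12*√2)*15)*0 = (180*√2)*0 = 0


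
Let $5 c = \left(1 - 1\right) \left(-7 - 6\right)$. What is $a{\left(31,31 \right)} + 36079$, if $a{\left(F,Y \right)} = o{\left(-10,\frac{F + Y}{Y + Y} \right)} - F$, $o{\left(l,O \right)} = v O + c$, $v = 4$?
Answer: $36052$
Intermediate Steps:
$c = 0$ ($c = \frac{\left(1 - 1\right) \left(-7 - 6\right)}{5} = \frac{0 \left(-13\right)}{5} = \frac{1}{5} \cdot 0 = 0$)
$o{\left(l,O \right)} = 4 O$ ($o{\left(l,O \right)} = 4 O + 0 = 4 O$)
$a{\left(F,Y \right)} = - F + \frac{2 \left(F + Y\right)}{Y}$ ($a{\left(F,Y \right)} = 4 \frac{F + Y}{Y + Y} - F = 4 \frac{F + Y}{2 Y} - F = \frac{2 \left(F + Y\right)}{Y} - F = - F + \frac{2 \left(F + Y\right)}{Y}$)
$a{\left(31,31 \right)} + 36079 = \left(2 - 31 + 2 \cdot 31 \cdot \frac{1}{31}\right) + 36079 = \left(2 - 31 + 2\right) + 36079 = -27 + 36079 = 36052$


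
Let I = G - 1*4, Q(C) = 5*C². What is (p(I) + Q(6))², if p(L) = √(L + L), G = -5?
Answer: 32382 + 1080*I*√2 ≈ 32382.0 + 1527.4*I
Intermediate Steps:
I = -9 (I = -5 - 1*4 = -5 - 4 = -9)
p(L) = √2*√L (p(L) = √(2*L) = √2*√L)
(p(I) + Q(6))² = (√2*√(-9) + 5*6²)² = (√2*(3*I) + 5*36)² = (3*I*√2 + 180)² = (180 + 3*I*√2)²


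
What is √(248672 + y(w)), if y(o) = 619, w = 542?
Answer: 3*√27699 ≈ 499.29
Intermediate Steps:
√(248672 + y(w)) = √(248672 + 619) = √249291 = 3*√27699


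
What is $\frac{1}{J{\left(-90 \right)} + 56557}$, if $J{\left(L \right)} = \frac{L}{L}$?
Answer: $\frac{1}{56558} \approx 1.7681 \cdot 10^{-5}$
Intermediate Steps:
$J{\left(L \right)} = 1$
$\frac{1}{J{\left(-90 \right)} + 56557} = \frac{1}{1 + 56557} = \frac{1}{56558}$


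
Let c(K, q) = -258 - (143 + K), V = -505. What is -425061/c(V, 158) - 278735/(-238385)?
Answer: -1558448893/381416 ≈ -4086.0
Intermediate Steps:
c(K, q) = -401 - K (c(K, q) = -258 + (-143 - K) = -401 - K)
-425061/c(V, 158) - 278735/(-238385) = -425061/(-401 - 1*(-505)) - 278735/(-238385) = -425061/(-401 + 505) - 278735*(-1/238385) = -425061/104 + 55747/47677 = -425061*1/104 + 55747/47677 = -32697/8 + 55747/47677 = -1558448893/381416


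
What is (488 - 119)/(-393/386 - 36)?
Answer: -47478/4763 ≈ -9.9681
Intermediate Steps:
(488 - 119)/(-393/386 - 36) = 369/(-393*1/386 - 36) = 369/(-393/386 - 36) = 369/(-14289/386) = 369*(-386/14289) = -47478/4763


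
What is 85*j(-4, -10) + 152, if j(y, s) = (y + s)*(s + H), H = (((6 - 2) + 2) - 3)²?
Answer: 1342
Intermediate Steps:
H = 9 (H = ((4 + 2) - 3)² = (6 - 3)² = 3² = 9)
j(y, s) = (9 + s)*(s + y) (j(y, s) = (y + s)*(s + 9) = (s + y)*(9 + s) = (9 + s)*(s + y))
85*j(-4, -10) + 152 = 85*((-10)² + 9*(-10) + 9*(-4) - 10*(-4)) + 152 = 85*(100 - 90 - 36 + 40) + 152 = 85*14 + 152 = 1190 + 152 = 1342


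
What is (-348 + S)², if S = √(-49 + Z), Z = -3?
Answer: 121052 - 1392*I*√13 ≈ 1.2105e+5 - 5018.9*I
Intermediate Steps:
S = 2*I*√13 (S = √(-49 - 3) = √(-52) = 2*I*√13 ≈ 7.2111*I)
(-348 + S)² = (-348 + 2*I*√13)²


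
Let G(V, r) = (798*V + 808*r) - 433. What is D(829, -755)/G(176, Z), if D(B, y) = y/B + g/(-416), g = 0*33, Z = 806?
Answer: -755/655957027 ≈ -1.1510e-6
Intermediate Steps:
g = 0
D(B, y) = y/B (D(B, y) = y/B + 0/(-416) = y/B + 0*(-1/416) = y/B + 0 = y/B)
G(V, r) = -433 + 798*V + 808*r
D(829, -755)/G(176, Z) = (-755/829)/(-433 + 798*176 + 808*806) = (-755*1/829)/(-433 + 140448 + 651248) = -755/829/791263 = -755/829*1/791263 = -755/655957027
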